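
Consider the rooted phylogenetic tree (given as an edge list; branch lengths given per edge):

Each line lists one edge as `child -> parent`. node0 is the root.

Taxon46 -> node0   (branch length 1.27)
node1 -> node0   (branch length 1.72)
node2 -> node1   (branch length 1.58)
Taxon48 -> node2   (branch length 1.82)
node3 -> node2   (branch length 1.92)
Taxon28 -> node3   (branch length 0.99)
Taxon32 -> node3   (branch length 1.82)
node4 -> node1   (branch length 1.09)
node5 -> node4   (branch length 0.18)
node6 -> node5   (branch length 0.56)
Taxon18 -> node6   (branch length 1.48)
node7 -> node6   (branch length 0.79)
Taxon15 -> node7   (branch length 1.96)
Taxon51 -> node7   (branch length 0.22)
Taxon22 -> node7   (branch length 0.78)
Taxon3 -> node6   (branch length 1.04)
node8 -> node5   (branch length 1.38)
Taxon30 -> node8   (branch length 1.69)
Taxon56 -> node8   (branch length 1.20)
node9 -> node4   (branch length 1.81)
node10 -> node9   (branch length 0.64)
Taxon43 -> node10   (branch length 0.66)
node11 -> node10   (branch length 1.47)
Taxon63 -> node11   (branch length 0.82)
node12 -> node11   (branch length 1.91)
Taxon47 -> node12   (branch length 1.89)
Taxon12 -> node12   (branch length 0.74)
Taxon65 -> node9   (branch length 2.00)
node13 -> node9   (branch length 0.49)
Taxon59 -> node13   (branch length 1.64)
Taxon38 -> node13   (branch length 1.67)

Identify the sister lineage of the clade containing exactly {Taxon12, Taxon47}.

Taxon63

The clade containing exactly {Taxon12, Taxon47} attaches to the tree at the node subtending (Taxon63,(Taxon47,Taxon12)).
The other lineage descending from that same node — the sister group — is the single tip Taxon63.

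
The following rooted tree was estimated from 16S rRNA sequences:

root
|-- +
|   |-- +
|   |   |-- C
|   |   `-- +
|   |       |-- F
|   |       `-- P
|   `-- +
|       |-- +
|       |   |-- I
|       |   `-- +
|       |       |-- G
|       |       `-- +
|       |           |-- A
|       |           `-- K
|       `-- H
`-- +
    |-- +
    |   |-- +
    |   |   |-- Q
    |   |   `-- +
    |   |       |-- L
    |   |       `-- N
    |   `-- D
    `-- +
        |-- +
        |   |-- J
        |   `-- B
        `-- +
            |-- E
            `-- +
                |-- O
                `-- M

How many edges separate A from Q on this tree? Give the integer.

10

The MRCA of A and Q is the root of the tree.
From A up to that node: 6 branches. From Q up to the same node: 4 branches. Total: 6 + 4 = 10.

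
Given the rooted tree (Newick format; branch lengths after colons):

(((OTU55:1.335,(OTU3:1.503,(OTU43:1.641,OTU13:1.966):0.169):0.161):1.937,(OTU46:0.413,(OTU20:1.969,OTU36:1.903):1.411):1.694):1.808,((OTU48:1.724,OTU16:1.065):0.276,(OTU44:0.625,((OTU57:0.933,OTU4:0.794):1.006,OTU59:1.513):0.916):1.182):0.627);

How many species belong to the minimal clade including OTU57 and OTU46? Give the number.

13

The MRCA of OTU57 and OTU46 is the root, so the clade is the entire tree.
That clade contains 13 terminal taxa: OTU13, OTU16, OTU20, OTU3, OTU36, OTU4, OTU43, OTU44, OTU46, OTU48, OTU55, OTU57, OTU59.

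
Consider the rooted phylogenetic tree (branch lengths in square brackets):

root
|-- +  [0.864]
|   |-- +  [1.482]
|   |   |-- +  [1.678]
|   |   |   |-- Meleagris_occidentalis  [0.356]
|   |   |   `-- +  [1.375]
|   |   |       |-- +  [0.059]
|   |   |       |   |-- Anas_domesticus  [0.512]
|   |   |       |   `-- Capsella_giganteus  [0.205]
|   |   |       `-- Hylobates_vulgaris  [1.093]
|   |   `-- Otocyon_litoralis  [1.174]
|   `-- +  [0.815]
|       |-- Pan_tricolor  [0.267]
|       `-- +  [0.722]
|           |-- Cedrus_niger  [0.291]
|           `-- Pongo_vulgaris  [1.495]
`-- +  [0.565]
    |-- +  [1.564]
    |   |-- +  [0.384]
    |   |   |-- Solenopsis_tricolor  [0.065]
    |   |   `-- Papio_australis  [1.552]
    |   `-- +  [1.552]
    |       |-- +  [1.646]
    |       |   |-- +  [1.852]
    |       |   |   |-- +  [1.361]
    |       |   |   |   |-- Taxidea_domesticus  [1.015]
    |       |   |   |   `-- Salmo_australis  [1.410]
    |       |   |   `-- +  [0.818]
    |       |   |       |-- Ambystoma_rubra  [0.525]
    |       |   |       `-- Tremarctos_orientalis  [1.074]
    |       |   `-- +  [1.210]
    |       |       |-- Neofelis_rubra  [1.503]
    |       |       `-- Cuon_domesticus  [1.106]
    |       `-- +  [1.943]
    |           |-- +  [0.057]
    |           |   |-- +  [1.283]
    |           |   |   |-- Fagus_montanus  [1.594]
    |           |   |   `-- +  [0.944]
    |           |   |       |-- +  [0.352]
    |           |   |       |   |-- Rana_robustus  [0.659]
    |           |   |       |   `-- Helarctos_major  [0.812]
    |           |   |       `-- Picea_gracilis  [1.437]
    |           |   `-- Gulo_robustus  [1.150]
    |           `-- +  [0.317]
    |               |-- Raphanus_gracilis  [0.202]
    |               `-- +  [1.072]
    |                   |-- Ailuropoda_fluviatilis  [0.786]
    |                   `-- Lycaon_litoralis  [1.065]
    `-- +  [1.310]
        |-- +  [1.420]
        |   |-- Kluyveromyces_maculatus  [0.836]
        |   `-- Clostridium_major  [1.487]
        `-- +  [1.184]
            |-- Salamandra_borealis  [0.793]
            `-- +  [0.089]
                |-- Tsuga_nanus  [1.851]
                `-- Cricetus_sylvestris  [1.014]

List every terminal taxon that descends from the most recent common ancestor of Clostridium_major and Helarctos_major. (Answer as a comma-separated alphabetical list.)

Ailuropoda_fluviatilis, Ambystoma_rubra, Clostridium_major, Cricetus_sylvestris, Cuon_domesticus, Fagus_montanus, Gulo_robustus, Helarctos_major, Kluyveromyces_maculatus, Lycaon_litoralis, Neofelis_rubra, Papio_australis, Picea_gracilis, Rana_robustus, Raphanus_gracilis, Salamandra_borealis, Salmo_australis, Solenopsis_tricolor, Taxidea_domesticus, Tremarctos_orientalis, Tsuga_nanus

Tracing Clostridium_major: it sits inside (Kluyveromyces_maculatus,Clostridium_major).
Tracing Helarctos_major: it sits inside (Rana_robustus,Helarctos_major).
The smallest clade enclosing both is (((Solenopsis_tricolor,Papio_australis),((((Taxidea_domesticus,Salmo_australis),(Ambystoma_rubra,Tremarctos_orientalis)),(Neofelis_rubra,Cuon_domesticus)),(((Fagus_montanus,((Rana_robustus,Helarctos_major),Picea_gracilis)),Gulo_robustus),(Raphanus_gracilis,(Ailuropoda_fluviatilis,Lycaon_litoralis))))),((Kluyveromyces_maculatus,Clostridium_major),(Salamandra_borealis,(Tsuga_nanus,Cricetus_sylvestris)))); the answer is its 21 terminal taxa in alphabetical order.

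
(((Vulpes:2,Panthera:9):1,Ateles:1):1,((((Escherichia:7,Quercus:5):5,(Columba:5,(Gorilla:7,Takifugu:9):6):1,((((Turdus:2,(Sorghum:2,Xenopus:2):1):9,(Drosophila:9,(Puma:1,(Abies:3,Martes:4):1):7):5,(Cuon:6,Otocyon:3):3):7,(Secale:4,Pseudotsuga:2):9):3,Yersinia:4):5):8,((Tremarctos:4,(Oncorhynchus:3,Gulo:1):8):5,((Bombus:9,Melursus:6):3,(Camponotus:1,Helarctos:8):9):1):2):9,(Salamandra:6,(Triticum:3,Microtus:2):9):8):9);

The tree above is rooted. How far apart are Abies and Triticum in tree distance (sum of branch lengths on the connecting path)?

68

The path runs Abies → … → MRCA → … → Triticum; the MRCA is the node subtending ((((Escherichia,Quercus),(Columba,(Gorilla,Takifugu)),((((Turdus,(Sorghum,Xenopus)),(Drosophila,(Puma,(Abies,Martes))),(Cuon,Otocyon)),(Secale,Pseudotsuga)),Yersinia)),((Tremarctos,(Oncorhynchus,Gulo)),((Bombus,Melursus),(Camponotus,Helarctos)))),(Salamandra,(Triticum,Microtus))).
Branch lengths along that path: 3 + 1 + 7 + 5 + 7 + 3 + 5 + 8 + 9 + 8 + 9 + 3 = 68.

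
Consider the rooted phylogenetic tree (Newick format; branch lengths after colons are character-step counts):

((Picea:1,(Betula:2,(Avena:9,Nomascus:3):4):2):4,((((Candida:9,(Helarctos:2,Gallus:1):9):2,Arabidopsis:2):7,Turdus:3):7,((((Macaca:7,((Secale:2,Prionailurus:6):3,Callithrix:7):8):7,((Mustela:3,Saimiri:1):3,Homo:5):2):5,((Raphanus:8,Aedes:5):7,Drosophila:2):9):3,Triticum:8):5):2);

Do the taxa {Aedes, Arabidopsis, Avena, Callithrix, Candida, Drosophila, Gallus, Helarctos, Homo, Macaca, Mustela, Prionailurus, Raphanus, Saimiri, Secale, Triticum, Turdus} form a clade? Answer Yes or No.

The MRCA of the listed taxa is the root, so the smallest clade containing them is the whole tree.
That clade also contains Betula, Nomascus, Picea, which are not in the proposed group, so the group is not monophyletic.

No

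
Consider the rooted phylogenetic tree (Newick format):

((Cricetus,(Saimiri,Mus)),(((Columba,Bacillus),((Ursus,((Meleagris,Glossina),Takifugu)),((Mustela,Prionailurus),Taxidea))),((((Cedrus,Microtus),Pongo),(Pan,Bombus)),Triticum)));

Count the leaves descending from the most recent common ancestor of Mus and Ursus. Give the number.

18

The MRCA of Mus and Ursus is the root, so the clade is the entire tree.
That clade contains 18 terminal taxa: Bacillus, Bombus, Cedrus, Columba, Cricetus, Glossina, Meleagris, Microtus, Mus, Mustela, Pan, Pongo, Prionailurus, Saimiri, Takifugu, Taxidea, Triticum, Ursus.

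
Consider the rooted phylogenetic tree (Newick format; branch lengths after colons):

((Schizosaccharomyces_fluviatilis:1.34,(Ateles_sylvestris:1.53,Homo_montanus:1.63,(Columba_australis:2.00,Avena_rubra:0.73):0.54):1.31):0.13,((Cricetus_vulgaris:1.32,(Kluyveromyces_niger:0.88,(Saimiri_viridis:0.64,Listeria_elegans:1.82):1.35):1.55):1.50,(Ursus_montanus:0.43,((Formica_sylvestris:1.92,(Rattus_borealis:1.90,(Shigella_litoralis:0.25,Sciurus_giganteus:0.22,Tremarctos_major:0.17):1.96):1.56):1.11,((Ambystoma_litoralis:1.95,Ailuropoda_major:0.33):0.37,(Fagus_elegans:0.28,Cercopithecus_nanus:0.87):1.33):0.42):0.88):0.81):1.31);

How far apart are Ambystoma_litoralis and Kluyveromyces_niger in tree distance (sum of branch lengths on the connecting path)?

The path runs Ambystoma_litoralis → … → MRCA → … → Kluyveromyces_niger; the MRCA is the node subtending ((Cricetus_vulgaris,(Kluyveromyces_niger,(Saimiri_viridis,Listeria_elegans))),(Ursus_montanus,((Formica_sylvestris,(Rattus_borealis,(Shigella_litoralis,Sciurus_giganteus,Tremarctos_major))),((Ambystoma_litoralis,Ailuropoda_major),(Fagus_elegans,Cercopithecus_nanus))))).
Branch lengths along that path: 1.95 + 0.37 + 0.42 + 0.88 + 0.81 + 1.50 + 1.55 + 0.88 = 8.36.

8.36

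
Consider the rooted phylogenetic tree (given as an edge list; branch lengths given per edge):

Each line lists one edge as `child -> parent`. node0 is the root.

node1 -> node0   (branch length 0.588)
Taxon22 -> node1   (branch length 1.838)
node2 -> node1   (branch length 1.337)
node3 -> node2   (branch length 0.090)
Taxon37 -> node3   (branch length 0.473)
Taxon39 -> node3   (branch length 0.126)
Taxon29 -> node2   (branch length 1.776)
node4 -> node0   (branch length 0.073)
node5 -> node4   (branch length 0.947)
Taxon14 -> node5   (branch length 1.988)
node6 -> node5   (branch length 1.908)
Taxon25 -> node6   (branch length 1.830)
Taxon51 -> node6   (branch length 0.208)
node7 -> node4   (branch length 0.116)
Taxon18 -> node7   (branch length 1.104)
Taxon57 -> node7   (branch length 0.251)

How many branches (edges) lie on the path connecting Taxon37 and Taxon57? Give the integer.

The MRCA of Taxon37 and Taxon57 is the root of the tree.
From Taxon37 up to that node: 4 branches. From Taxon57 up to the same node: 3 branches. Total: 4 + 3 = 7.

7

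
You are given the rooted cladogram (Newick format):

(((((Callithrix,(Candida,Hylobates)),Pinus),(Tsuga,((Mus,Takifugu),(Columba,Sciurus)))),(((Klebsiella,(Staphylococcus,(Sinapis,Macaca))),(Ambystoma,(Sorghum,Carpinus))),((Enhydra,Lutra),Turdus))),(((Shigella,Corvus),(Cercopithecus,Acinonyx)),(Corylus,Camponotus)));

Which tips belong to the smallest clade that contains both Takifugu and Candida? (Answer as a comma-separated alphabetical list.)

Tracing Takifugu: it sits inside (Mus,Takifugu).
Tracing Candida: it sits inside (Candida,Hylobates).
The smallest clade enclosing both is (((Callithrix,(Candida,Hylobates)),Pinus),(Tsuga,((Mus,Takifugu),(Columba,Sciurus)))); the answer is its 9 terminal taxa in alphabetical order.

Callithrix, Candida, Columba, Hylobates, Mus, Pinus, Sciurus, Takifugu, Tsuga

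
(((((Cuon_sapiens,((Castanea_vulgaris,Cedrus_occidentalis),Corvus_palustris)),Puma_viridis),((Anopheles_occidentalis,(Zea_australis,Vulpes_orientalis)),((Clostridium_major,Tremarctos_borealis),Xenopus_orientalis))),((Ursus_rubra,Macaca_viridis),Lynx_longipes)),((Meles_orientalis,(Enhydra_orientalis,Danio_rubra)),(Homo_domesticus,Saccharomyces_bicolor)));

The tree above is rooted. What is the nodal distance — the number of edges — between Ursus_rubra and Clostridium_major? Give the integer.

8

The MRCA of Ursus_rubra and Clostridium_major is the node subtending ((((Cuon_sapiens,((Castanea_vulgaris,Cedrus_occidentalis),Corvus_palustris)),Puma_viridis),((Anopheles_occidentalis,(Zea_australis,Vulpes_orientalis)),((Clostridium_major,Tremarctos_borealis),Xenopus_orientalis))),((Ursus_rubra,Macaca_viridis),Lynx_longipes)).
From Ursus_rubra up to that node: 3 branches. From Clostridium_major up to the same node: 5 branches. Total: 3 + 5 = 8.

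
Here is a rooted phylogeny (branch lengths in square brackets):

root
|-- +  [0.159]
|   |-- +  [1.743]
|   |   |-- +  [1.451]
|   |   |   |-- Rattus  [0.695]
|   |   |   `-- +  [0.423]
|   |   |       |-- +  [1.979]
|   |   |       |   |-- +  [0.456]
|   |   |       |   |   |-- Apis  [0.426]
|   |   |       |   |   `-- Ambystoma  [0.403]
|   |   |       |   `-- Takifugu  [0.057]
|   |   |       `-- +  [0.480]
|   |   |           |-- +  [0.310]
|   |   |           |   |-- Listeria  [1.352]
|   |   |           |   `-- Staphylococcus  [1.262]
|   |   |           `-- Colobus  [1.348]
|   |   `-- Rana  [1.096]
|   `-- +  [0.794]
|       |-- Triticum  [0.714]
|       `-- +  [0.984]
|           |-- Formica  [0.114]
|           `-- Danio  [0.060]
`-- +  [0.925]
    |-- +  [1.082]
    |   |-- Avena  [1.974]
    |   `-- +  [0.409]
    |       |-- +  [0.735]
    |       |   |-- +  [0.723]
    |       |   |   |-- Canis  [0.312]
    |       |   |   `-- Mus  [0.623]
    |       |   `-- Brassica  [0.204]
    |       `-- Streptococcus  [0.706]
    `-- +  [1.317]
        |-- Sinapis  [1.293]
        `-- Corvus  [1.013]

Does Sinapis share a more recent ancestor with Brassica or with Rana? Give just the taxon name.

The MRCA of Sinapis and Brassica subtends ((Avena,(((Canis,Mus),Brassica),Streptococcus)),(Sinapis,Corvus)) (7 taxa).
The MRCA of Sinapis and Rana is the root, subtending the entire tree (18 taxa).
The first is nested inside the second, so Sinapis shares a more recent common ancestor with Brassica.

Brassica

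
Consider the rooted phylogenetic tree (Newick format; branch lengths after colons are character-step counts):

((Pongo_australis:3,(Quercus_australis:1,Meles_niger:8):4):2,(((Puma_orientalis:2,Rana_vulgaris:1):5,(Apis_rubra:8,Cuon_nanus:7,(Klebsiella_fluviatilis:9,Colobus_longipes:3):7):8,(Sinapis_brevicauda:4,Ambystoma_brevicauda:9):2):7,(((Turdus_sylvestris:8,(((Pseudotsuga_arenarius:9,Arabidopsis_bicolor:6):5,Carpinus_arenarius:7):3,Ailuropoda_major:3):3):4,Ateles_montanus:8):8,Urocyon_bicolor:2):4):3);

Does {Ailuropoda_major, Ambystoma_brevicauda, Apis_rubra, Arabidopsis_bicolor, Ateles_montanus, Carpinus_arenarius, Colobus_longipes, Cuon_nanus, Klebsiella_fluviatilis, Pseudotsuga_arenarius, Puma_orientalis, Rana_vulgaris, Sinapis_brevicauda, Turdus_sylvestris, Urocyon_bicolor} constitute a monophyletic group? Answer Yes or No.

The most recent common ancestor of these taxa subtends (((Puma_orientalis,Rana_vulgaris),(Apis_rubra,Cuon_nanus,(Klebsiella_fluviatilis,Colobus_longipes)),(Sinapis_brevicauda,Ambystoma_brevicauda)),(((Turdus_sylvestris,(((Pseudotsuga_arenarius,Arabidopsis_bicolor),Carpinus_arenarius),Ailuropoda_major)),Ateles_montanus),Urocyon_bicolor)).
That clade has exactly 15 tips — every listed taxon and nothing else — so the group is monophyletic.

Yes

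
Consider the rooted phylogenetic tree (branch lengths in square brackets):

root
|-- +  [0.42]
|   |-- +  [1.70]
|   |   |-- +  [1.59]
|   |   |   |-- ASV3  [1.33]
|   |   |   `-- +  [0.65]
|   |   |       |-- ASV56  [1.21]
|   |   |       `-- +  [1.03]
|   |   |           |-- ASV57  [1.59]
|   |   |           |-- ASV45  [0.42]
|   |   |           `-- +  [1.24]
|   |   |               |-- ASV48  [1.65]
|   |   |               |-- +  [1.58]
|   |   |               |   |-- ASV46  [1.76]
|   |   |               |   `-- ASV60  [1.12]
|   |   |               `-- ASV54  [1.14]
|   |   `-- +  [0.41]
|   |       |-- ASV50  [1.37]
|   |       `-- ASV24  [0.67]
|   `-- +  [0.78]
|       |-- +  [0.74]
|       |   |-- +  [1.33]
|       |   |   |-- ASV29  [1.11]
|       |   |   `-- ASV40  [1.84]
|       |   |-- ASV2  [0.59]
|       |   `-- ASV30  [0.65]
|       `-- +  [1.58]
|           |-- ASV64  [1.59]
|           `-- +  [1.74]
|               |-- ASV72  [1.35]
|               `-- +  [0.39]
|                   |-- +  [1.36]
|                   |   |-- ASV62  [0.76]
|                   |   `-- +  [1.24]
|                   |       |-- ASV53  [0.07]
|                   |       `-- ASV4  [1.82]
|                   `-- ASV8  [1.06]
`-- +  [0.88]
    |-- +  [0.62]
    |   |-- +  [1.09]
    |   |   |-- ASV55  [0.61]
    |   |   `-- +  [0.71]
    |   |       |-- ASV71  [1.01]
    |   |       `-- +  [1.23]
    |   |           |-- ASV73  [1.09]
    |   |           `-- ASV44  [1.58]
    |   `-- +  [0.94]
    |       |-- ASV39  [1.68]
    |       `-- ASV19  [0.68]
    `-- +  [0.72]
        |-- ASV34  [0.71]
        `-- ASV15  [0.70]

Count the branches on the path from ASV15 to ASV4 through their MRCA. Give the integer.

The MRCA of ASV15 and ASV4 is the root of the tree.
From ASV15 up to that node: 3 branches. From ASV4 up to the same node: 8 branches. Total: 3 + 8 = 11.

11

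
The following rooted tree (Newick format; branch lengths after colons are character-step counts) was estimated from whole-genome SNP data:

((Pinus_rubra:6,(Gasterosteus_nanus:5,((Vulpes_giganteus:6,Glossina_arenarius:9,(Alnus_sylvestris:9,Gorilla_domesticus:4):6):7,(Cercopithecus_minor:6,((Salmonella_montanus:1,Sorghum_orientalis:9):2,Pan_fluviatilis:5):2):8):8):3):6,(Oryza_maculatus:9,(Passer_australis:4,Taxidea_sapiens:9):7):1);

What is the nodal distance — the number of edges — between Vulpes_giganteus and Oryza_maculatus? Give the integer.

The MRCA of Vulpes_giganteus and Oryza_maculatus is the root of the tree.
From Vulpes_giganteus up to that node: 5 branches. From Oryza_maculatus up to the same node: 2 branches. Total: 5 + 2 = 7.

7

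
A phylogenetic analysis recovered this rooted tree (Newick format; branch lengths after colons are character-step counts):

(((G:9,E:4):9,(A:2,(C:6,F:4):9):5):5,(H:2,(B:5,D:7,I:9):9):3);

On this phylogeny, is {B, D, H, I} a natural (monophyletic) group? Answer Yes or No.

The most recent common ancestor of these taxa subtends (H,(B,D,I)).
That clade has exactly 4 tips — every listed taxon and nothing else — so the group is monophyletic.

Yes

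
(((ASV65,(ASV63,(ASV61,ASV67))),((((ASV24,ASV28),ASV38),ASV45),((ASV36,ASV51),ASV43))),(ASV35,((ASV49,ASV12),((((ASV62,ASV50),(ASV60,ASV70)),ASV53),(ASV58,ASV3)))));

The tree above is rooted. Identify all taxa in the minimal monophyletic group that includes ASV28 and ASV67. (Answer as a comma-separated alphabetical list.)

ASV24, ASV28, ASV36, ASV38, ASV43, ASV45, ASV51, ASV61, ASV63, ASV65, ASV67

Tracing ASV28: it sits inside (ASV24,ASV28).
Tracing ASV67: it sits inside (ASV61,ASV67).
The smallest clade enclosing both is ((ASV65,(ASV63,(ASV61,ASV67))),((((ASV24,ASV28),ASV38),ASV45),((ASV36,ASV51),ASV43))); the answer is its 11 terminal taxa in alphabetical order.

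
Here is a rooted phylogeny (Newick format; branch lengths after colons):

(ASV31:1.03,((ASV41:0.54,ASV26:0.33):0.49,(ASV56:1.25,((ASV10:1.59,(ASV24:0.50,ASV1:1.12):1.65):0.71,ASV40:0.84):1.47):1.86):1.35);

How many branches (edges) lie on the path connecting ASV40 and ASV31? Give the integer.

5

The MRCA of ASV40 and ASV31 is the root of the tree.
From ASV40 up to that node: 4 branches. From ASV31 up to the same node: 1 branch. Total: 4 + 1 = 5.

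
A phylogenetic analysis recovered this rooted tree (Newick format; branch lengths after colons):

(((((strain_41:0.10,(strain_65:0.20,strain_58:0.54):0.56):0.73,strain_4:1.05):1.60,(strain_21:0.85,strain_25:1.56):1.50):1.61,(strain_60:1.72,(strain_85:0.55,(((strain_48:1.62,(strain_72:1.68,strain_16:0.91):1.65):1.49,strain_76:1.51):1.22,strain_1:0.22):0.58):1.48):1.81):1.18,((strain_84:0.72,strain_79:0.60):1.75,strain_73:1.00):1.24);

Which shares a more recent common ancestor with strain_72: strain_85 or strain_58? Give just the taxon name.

strain_85

The MRCA of strain_72 and strain_85 subtends (strain_85,(((strain_48,(strain_72,strain_16)),strain_76),strain_1)) (6 taxa).
The MRCA of strain_72 and strain_58 subtends ((((strain_41,(strain_65,strain_58)),strain_4),(strain_21,strain_25)),(strain_60,(strain_85,(((strain_48,(strain_72,strain_16)),strain_76),strain_1)))) (13 taxa).
The first is nested inside the second, so strain_72 shares a more recent common ancestor with strain_85.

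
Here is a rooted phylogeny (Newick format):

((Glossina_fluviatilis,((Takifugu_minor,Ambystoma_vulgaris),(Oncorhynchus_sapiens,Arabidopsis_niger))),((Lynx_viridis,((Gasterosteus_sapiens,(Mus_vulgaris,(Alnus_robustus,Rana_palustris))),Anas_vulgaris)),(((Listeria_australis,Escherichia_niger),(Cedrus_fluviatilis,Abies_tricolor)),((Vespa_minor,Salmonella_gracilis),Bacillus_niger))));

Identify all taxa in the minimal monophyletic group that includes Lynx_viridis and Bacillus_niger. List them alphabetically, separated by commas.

Tracing Lynx_viridis: it sits inside (Lynx_viridis,((Gasterosteus_sapiens,(Mus_vulgaris,(Alnus_robustus,Rana_palustris))),Anas_vulgaris)).
Tracing Bacillus_niger: it sits inside ((Vespa_minor,Salmonella_gracilis),Bacillus_niger).
The smallest clade enclosing both is ((Lynx_viridis,((Gasterosteus_sapiens,(Mus_vulgaris,(Alnus_robustus,Rana_palustris))),Anas_vulgaris)),(((Listeria_australis,Escherichia_niger),(Cedrus_fluviatilis,Abies_tricolor)),((Vespa_minor,Salmonella_gracilis),Bacillus_niger))); the answer is its 13 terminal taxa in alphabetical order.

Abies_tricolor, Alnus_robustus, Anas_vulgaris, Bacillus_niger, Cedrus_fluviatilis, Escherichia_niger, Gasterosteus_sapiens, Listeria_australis, Lynx_viridis, Mus_vulgaris, Rana_palustris, Salmonella_gracilis, Vespa_minor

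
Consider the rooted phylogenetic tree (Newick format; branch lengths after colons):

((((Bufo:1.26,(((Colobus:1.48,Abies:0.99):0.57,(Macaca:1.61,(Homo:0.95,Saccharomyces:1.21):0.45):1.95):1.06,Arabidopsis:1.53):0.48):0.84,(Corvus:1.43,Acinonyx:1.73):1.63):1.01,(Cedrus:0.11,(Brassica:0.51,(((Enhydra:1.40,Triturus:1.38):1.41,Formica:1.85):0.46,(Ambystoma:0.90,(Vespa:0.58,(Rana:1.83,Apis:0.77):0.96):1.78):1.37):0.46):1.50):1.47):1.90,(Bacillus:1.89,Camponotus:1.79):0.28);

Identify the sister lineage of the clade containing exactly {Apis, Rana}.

Vespa

The clade containing exactly {Apis, Rana} attaches to the tree at the node subtending (Vespa,(Rana,Apis)).
The other lineage descending from that same node — the sister group — is the single tip Vespa.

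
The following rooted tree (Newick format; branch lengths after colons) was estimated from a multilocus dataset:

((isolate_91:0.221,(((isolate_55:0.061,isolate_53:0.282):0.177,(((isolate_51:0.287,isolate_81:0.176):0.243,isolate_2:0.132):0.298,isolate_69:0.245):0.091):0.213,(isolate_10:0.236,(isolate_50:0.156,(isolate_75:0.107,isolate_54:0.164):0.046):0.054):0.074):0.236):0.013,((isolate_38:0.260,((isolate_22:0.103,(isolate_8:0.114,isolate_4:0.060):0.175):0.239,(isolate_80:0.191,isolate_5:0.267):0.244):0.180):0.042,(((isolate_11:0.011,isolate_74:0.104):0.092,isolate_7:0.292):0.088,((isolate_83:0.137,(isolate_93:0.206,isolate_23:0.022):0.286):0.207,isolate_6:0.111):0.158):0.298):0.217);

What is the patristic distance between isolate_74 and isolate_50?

The path runs isolate_74 → … → MRCA → … → isolate_50; the MRCA is the root of the tree.
Branch lengths along that path: 0.104 + 0.092 + 0.088 + 0.298 + 0.217 + 0.013 + 0.236 + 0.074 + 0.054 + 0.156 = 1.332.

1.332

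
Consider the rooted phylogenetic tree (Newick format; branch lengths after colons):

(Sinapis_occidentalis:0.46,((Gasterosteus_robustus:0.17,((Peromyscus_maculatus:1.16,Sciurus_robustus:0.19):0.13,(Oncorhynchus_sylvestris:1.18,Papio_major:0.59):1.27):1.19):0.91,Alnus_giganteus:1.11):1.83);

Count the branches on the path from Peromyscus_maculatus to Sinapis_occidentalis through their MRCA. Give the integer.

6

The MRCA of Peromyscus_maculatus and Sinapis_occidentalis is the root of the tree.
From Peromyscus_maculatus up to that node: 5 branches. From Sinapis_occidentalis up to the same node: 1 branch. Total: 5 + 1 = 6.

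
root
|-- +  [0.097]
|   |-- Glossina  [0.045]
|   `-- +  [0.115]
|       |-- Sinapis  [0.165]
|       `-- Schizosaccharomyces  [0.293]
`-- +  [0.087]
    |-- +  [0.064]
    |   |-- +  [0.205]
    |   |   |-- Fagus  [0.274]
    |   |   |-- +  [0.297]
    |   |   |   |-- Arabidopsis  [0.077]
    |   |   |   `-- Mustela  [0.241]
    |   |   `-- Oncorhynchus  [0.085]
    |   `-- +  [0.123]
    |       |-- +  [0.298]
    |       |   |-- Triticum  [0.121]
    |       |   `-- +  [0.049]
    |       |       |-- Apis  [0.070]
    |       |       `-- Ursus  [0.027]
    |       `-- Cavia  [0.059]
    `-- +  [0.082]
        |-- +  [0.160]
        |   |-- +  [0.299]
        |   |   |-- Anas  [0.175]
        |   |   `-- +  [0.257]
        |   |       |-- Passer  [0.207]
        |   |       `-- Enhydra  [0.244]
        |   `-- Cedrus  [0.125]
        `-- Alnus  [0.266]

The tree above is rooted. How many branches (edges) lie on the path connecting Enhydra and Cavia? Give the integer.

8

The MRCA of Enhydra and Cavia is the node subtending (((Fagus,(Arabidopsis,Mustela),Oncorhynchus),((Triticum,(Apis,Ursus)),Cavia)),(((Anas,(Passer,Enhydra)),Cedrus),Alnus)).
From Enhydra up to that node: 5 branches. From Cavia up to the same node: 3 branches. Total: 5 + 3 = 8.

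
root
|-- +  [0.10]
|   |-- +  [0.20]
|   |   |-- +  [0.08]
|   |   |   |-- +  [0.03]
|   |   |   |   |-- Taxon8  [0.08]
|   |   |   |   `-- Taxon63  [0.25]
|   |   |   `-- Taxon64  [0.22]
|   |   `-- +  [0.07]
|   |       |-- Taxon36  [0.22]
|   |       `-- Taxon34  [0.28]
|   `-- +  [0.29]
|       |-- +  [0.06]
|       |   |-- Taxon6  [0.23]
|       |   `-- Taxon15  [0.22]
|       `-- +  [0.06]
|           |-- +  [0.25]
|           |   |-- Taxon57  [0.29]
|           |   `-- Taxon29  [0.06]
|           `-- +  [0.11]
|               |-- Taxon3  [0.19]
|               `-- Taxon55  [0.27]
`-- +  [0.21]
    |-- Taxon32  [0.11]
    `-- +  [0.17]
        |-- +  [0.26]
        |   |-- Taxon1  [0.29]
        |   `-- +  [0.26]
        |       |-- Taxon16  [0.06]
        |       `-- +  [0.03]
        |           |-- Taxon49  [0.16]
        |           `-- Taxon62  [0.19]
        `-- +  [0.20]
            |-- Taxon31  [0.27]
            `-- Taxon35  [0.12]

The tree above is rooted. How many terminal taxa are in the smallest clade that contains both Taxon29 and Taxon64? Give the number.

11

The MRCA of Taxon29 and Taxon64 is the node subtending ((((Taxon8,Taxon63),Taxon64),(Taxon36,Taxon34)),((Taxon6,Taxon15),((Taxon57,Taxon29),(Taxon3,Taxon55)))).
That clade contains 11 terminal taxa: Taxon15, Taxon29, Taxon3, Taxon34, Taxon36, Taxon55, Taxon57, Taxon6, Taxon63, Taxon64, Taxon8.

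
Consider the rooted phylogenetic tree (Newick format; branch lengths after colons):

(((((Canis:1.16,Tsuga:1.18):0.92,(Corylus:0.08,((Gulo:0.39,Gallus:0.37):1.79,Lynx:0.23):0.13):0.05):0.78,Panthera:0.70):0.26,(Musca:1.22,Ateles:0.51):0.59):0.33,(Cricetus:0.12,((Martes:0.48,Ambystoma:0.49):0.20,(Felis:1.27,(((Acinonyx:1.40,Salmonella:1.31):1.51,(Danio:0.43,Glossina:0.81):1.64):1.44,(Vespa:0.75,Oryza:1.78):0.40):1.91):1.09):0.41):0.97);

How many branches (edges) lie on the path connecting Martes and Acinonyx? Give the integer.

7

The MRCA of Martes and Acinonyx is the node subtending ((Martes,Ambystoma),(Felis,(((Acinonyx,Salmonella),(Danio,Glossina)),(Vespa,Oryza)))).
From Martes up to that node: 2 branches. From Acinonyx up to the same node: 5 branches. Total: 2 + 5 = 7.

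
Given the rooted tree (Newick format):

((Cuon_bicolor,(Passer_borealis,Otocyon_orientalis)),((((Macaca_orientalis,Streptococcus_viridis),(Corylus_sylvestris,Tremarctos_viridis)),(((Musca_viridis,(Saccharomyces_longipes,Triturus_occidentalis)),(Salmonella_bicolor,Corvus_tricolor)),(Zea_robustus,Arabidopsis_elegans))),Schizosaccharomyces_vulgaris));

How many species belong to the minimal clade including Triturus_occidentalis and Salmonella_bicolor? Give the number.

5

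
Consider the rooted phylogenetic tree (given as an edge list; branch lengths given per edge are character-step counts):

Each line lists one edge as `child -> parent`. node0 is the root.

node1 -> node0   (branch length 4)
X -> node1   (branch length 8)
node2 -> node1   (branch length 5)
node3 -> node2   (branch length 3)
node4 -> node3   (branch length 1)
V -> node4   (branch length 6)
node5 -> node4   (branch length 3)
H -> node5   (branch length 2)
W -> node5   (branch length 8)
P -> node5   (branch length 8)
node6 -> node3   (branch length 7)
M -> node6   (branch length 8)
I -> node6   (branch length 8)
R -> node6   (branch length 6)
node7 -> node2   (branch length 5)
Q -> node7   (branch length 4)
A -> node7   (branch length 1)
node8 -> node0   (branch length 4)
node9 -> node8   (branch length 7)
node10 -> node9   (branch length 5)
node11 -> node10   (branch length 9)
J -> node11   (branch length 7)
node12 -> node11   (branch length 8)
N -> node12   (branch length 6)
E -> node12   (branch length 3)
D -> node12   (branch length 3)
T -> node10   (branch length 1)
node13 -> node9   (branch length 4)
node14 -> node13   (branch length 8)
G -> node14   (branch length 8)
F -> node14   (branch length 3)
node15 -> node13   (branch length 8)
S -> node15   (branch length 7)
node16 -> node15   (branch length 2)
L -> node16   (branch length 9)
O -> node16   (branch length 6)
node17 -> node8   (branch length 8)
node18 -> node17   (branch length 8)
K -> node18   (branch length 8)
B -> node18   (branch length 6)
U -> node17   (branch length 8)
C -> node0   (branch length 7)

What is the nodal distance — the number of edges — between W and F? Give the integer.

11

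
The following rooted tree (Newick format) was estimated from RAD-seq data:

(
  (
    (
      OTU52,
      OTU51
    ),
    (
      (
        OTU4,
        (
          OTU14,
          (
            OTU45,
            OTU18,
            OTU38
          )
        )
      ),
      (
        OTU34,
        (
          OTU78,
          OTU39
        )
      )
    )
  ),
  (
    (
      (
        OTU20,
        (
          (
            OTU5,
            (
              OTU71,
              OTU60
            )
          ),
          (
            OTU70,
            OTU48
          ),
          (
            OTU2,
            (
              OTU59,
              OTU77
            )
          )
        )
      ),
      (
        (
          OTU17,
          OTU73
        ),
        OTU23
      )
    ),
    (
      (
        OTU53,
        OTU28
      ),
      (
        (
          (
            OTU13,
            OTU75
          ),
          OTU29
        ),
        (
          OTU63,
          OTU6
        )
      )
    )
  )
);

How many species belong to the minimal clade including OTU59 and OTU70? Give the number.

8

The MRCA of OTU59 and OTU70 is the node subtending ((OTU5,(OTU71,OTU60)),(OTU70,OTU48),(OTU2,(OTU59,OTU77))).
That clade contains 8 terminal taxa: OTU2, OTU48, OTU5, OTU59, OTU60, OTU70, OTU71, OTU77.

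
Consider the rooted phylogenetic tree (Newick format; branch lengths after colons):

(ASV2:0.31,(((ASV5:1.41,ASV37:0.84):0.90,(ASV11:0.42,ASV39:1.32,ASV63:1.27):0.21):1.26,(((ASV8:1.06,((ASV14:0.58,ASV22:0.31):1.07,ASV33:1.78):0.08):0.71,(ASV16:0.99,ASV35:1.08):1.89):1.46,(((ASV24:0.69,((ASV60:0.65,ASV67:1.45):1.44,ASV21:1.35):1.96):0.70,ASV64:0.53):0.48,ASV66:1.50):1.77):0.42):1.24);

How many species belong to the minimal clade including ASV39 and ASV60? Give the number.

17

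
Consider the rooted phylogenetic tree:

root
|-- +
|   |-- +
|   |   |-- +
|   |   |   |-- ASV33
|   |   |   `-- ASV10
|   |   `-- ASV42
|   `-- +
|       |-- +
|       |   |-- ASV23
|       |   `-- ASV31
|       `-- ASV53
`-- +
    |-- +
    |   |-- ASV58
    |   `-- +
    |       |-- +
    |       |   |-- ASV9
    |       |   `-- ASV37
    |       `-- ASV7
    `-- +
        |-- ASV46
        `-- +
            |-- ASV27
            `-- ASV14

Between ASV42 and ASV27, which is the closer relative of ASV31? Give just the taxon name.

ASV42

The MRCA of ASV31 and ASV42 subtends (((ASV33,ASV10),ASV42),((ASV23,ASV31),ASV53)) (6 taxa).
The MRCA of ASV31 and ASV27 is the root, subtending the entire tree (13 taxa).
The first is nested inside the second, so ASV31 shares a more recent common ancestor with ASV42.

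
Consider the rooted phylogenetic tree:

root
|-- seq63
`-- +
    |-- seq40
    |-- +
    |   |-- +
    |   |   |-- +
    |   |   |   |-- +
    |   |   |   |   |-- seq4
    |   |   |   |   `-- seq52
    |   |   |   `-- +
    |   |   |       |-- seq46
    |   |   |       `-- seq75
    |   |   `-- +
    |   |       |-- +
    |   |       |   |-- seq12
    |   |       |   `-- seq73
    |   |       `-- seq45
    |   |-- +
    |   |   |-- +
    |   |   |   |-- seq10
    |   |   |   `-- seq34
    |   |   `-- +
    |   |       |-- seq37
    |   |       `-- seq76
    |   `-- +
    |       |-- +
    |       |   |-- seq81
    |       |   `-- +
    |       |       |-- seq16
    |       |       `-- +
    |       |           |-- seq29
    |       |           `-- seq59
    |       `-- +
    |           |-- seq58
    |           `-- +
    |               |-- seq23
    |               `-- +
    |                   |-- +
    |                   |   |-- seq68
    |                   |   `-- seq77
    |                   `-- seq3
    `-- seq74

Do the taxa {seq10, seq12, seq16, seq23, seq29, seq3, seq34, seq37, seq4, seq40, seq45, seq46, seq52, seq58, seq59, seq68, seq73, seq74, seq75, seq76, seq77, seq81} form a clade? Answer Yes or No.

Yes

The most recent common ancestor of these taxa subtends (seq40,((((seq4,seq52),(seq46,seq75)),((seq12,seq73),seq45)),((seq10,seq34),(seq37,seq76)),((seq81,(seq16,(seq29,seq59))),(seq58,(seq23,((seq68,seq77),seq3))))),seq74).
That clade has exactly 22 tips — every listed taxon and nothing else — so the group is monophyletic.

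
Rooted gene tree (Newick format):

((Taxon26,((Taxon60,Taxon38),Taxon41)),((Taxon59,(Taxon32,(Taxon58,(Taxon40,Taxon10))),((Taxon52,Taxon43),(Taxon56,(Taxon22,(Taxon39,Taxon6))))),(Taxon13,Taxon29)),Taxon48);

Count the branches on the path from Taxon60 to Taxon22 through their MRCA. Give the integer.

10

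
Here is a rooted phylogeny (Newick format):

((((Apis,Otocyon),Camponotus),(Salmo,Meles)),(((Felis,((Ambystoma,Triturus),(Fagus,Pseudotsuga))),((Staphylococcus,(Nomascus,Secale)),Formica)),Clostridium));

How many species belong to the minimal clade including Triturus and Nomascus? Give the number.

9

The MRCA of Triturus and Nomascus is the node subtending ((Felis,((Ambystoma,Triturus),(Fagus,Pseudotsuga))),((Staphylococcus,(Nomascus,Secale)),Formica)).
That clade contains 9 terminal taxa: Ambystoma, Fagus, Felis, Formica, Nomascus, Pseudotsuga, Secale, Staphylococcus, Triturus.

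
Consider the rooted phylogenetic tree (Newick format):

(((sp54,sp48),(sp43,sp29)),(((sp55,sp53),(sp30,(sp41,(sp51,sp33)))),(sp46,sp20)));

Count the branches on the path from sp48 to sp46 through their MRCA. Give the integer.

6

The MRCA of sp48 and sp46 is the root of the tree.
From sp48 up to that node: 3 branches. From sp46 up to the same node: 3 branches. Total: 3 + 3 = 6.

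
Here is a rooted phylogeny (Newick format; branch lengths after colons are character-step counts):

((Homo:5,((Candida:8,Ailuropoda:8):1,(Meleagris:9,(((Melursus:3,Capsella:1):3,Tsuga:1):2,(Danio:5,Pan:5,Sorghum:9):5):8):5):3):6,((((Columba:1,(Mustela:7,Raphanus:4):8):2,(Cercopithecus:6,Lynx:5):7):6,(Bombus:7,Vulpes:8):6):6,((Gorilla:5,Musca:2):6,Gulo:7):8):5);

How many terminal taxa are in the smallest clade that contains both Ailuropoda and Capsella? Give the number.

The MRCA of Ailuropoda and Capsella is the node subtending ((Candida,Ailuropoda),(Meleagris,(((Melursus,Capsella),Tsuga),(Danio,Pan,Sorghum)))).
That clade contains 9 terminal taxa: Ailuropoda, Candida, Capsella, Danio, Meleagris, Melursus, Pan, Sorghum, Tsuga.

9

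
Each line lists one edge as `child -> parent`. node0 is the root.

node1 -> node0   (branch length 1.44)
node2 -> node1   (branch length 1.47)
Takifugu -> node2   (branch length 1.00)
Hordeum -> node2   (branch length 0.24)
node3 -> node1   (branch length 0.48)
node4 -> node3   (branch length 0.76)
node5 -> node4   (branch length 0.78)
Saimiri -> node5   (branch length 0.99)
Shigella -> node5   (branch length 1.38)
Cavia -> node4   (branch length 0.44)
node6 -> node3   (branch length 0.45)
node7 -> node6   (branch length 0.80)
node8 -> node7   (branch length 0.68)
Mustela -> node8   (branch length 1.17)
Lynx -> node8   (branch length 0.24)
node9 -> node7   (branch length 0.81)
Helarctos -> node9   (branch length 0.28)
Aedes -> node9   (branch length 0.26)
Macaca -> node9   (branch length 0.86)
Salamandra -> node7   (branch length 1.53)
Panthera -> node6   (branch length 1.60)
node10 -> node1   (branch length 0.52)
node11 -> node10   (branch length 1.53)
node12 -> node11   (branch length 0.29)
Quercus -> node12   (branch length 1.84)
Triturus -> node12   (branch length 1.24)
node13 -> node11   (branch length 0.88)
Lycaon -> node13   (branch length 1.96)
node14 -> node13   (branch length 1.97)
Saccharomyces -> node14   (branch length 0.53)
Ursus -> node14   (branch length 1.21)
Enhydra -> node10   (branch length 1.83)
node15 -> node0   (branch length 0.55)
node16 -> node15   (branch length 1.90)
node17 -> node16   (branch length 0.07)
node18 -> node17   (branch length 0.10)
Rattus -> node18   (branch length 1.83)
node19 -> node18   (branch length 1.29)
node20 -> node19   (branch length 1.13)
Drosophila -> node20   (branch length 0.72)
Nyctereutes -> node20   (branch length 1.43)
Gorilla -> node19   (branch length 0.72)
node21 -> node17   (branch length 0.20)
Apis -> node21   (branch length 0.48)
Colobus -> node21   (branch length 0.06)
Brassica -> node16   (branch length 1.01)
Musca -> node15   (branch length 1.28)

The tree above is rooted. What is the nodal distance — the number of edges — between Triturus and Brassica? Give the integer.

The MRCA of Triturus and Brassica is the root of the tree.
From Triturus up to that node: 5 branches. From Brassica up to the same node: 3 branches. Total: 5 + 3 = 8.

8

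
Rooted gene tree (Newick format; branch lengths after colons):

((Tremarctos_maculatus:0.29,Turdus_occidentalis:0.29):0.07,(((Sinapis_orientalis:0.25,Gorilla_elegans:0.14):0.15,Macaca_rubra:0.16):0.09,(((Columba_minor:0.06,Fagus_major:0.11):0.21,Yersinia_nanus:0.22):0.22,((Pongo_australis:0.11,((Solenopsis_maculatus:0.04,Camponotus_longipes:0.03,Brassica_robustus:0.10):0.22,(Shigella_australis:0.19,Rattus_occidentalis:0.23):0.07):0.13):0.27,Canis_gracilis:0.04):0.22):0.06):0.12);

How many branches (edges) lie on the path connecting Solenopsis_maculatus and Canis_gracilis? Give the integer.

5

The MRCA of Solenopsis_maculatus and Canis_gracilis is the node subtending ((Pongo_australis,((Solenopsis_maculatus,Camponotus_longipes,Brassica_robustus),(Shigella_australis,Rattus_occidentalis))),Canis_gracilis).
From Solenopsis_maculatus up to that node: 4 branches. From Canis_gracilis up to the same node: 1 branch. Total: 4 + 1 = 5.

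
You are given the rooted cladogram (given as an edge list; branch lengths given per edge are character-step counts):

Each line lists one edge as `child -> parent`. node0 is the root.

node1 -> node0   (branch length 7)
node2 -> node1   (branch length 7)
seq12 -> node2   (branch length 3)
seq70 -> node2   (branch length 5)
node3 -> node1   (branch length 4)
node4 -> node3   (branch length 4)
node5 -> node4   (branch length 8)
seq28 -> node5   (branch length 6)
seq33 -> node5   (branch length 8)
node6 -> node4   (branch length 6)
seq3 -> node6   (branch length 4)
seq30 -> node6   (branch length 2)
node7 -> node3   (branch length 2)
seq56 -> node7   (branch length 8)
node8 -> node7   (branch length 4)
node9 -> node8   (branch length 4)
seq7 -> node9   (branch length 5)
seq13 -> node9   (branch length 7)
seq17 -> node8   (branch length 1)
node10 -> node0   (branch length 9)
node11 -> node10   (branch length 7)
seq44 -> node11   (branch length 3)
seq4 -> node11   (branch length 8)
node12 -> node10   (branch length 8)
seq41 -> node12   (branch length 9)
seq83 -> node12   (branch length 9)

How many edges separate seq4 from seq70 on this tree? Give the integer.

The MRCA of seq4 and seq70 is the root of the tree.
From seq4 up to that node: 3 branches. From seq70 up to the same node: 3 branches. Total: 3 + 3 = 6.

6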